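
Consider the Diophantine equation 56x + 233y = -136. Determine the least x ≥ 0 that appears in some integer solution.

gcd(233, 56):
  233 = 4*56 + 9
  56 = 6*9 + 2
  9 = 4*2 + 1
  2 = 2*1
so gcd(233, 56) = 1.
1 divides -136, so solutions exist.
Back-substitute for Bézout coefficients:
  1 = 9 - 4*2
  ... = 56*(-104) + 233*(25)
Scale by -136/1 = -136: (x₀, y₀) = (14144, -3400).
General solution: x = 14144 + 233t, y = -3400 - 56t for integer t.
x ≥ 0: smallest is 14144 mod 233 = 164 (at t = -60), with y = -40.

164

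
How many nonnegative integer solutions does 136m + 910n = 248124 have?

4

gcd(910, 136) = 2.
By Bézout, 136*(87) + 910*(-13) = 2.
One solution: (339, 222).
General: m = 339 + 455t, n = 222 - 68t.
m ≥ 0 ⇒ t ≥ 0; n ≥ 0 ⇒ t ≤ 3. So t ∈ [0, 3]: 4 solutions.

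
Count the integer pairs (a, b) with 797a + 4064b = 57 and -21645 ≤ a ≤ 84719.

gcd(4064, 797):
  4064 = 5×797 + 79
  797 = 10×79 + 7
  79 = 11×7 + 2
  7 = 3×2 + 1
  2 = 2×1
so gcd(4064, 797) = 1.
Back-substitute for Bézout coefficients:
  1 = 7 - 3×2
  ... = 797×(1749) + 4064×(-343)
Scale by 57: particular solution (99693, -19551); reduce a mod 4064: (2157, -423).
General solution: a = 2157 + 4064t, b = -423 - 797t for integer t.
-21645 ≤ 2157 + 4064t ≤ 84719 gives t ∈ [-5, 20], which is 26 values.

26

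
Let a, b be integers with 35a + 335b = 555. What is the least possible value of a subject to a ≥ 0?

gcd(335, 35) = 5.
5 divides 555, so solutions exist.
By Bézout, 35×(-19) + 335×(2) = 5.
Scale by 555/5 = 111: (a₀, b₀) = (-2109, 222).
General solution: a = -2109 + 67t, b = 222 - 7t for integer t.
a ≥ 0: smallest is -2109 mod 67 = 35 (at t = 32), with b = -2.

35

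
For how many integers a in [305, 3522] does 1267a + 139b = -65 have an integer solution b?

gcd(1267, 139) = 1  (1267 = 9*139 + 16, 139 = 8*16 + 11, 16 = 1*11 + 5, 11 = 2*5 + 1, 5 = 5*1).
Back-substituting, 1267*(-26) + 139*(237) = 1.
Scale by -65: particular solution (1690, -15405); reduce a mod 139: (22, -201).
General solution: a = 22 + 139t, b = -201 - 1267t for integer t.
305 ≤ 22 + 139t ≤ 3522 gives t ∈ [3, 25], which is 23 values.

23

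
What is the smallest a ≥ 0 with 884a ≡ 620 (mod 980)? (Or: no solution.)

gcd(980, 884) = 4  (980 = 1·884 + 96, 884 = 9·96 + 20, 96 = 4·20 + 16, 20 = 1·16 + 4, 16 = 4·4).
4 divides 620, so solutions exist.
Back-substituting, 884·(51) + 980·(-46) = 4.
So 884·(51) ≡ 4 (mod 980); multiply by 155: a ≡ 7905 (mod 245).
Smallest nonnegative: a = 7905 mod 245 = 65.

65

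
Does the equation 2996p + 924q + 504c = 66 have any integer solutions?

no

gcd(2996, 924) = 28.
gcd(28, 504) = 28.
28 does not divide 66 (remainder 10), so no integer solutions.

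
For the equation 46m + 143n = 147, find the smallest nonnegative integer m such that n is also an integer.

112

gcd(143, 46):
  143 = 3·46 + 5
  46 = 9·5 + 1
  5 = 5·1
so gcd(143, 46) = 1.
1 divides 147, so solutions exist.
Back-substitute for Bézout coefficients:
  1 = 46 - 9·5
  ... = 46·(28) + 143·(-9)
Scale by 147/1 = 147: (m₀, n₀) = (4116, -1323).
General solution: m = 4116 + 143t, n = -1323 - 46t for integer t.
m ≥ 0: smallest is 4116 mod 143 = 112 (at t = -28), with n = -35.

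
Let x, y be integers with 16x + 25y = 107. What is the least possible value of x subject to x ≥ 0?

gcd(25, 16):
  25 = 1*16 + 9
  16 = 1*9 + 7
  9 = 1*7 + 2
  7 = 3*2 + 1
  2 = 2*1
so gcd(25, 16) = 1.
1 divides 107, so solutions exist.
Back-substitute for Bézout coefficients:
  1 = 7 - 3*2
  ... = 16*(11) + 25*(-7)
Scale by 107/1 = 107: (x₀, y₀) = (1177, -749).
General solution: x = 1177 + 25t, y = -749 - 16t for integer t.
x ≥ 0: smallest is 1177 mod 25 = 2 (at t = -47), with y = 3.

2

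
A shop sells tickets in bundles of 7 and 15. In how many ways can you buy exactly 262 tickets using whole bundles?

Need nonnegative integers with 7j + 15k = 262.
gcd(7, 15) = 1, and 7·(-2) + 15·(1) = 1.
So (j₀, k₀) = (-524, 262); general j = -524 + 15t, k = 262 - 7t.
j ≥ 0 ⇒ t ≥ 35; k ≥ 0 ⇒ t ≤ 37. That's 3 values of t.

3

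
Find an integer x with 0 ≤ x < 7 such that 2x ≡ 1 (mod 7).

gcd(7, 2) = 1.
By Bézout, 2*(-3) + 7*(1) = 1.
So 2*-3 ≡ 1 (mod 7), and -3 mod 7 = 4.

4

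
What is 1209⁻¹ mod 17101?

16026

gcd(17101, 1209) = 1  (17101 = 14·1209 + 175, 1209 = 6·175 + 159, 175 = 1·159 + 16, 159 = 9·16 + 15, 16 = 1·15 + 1, 15 = 15·1).
Back-substituting, 1209·(-1075) + 17101·(76) = 1.
So 1209·-1075 ≡ 1 (mod 17101), and -1075 mod 17101 = 16026.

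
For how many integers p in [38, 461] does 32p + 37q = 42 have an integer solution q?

gcd(37, 32) = 1  (37 = 1·32 + 5, 32 = 6·5 + 2, 5 = 2·2 + 1, 2 = 2·1).
Back-substituting, 32·(-15) + 37·(13) = 1.
Scale by 42: particular solution (-630, 546); reduce p mod 37: (36, -30).
General solution: p = 36 + 37t, q = -30 - 32t for integer t.
38 ≤ 36 + 37t ≤ 461 gives t ∈ [1, 11], which is 11 values.

11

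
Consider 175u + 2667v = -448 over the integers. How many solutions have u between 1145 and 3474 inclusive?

6

gcd(2667, 175) = 7  (2667 = 15*175 + 42, 175 = 4*42 + 7, 42 = 6*7).
Back-substituting, 175*(61) + 2667*(-4) = 7.
Scale by -64: particular solution (-3904, 256); reduce u mod 381: (287, -19).
General solution: u = 287 + 381t, v = -19 - 25t for integer t.
1145 ≤ 287 + 381t ≤ 3474 gives t ∈ [3, 8], which is 6 values.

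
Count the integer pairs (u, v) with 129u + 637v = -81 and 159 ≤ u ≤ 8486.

gcd(637, 129) = 1  (637 = 4*129 + 121, 129 = 1*121 + 8, 121 = 15*8 + 1, 8 = 8*1).
Back-substituting, 129*(-79) + 637*(16) = 1.
Scale by -81: particular solution (6399, -1296); reduce u mod 637: (29, -6).
General solution: u = 29 + 637t, v = -6 - 129t for integer t.
159 ≤ 29 + 637t ≤ 8486 gives t ∈ [1, 13], which is 13 values.

13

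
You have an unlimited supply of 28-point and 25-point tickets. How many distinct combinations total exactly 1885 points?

2

Need nonnegative integers with 28j + 25k = 1885.
gcd(28, 25) = 1, and 28·(-8) + 25·(9) = 1.
So (j₀, k₀) = (-15080, 16965); general j = -15080 + 25t, k = 16965 - 28t.
j ≥ 0 ⇒ t ≥ 604; k ≥ 0 ⇒ t ≤ 605. That's 2 values of t.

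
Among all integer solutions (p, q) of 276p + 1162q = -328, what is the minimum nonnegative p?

243

gcd(1162, 276):
  1162 = 4·276 + 58
  276 = 4·58 + 44
  58 = 1·44 + 14
  44 = 3·14 + 2
  14 = 7·2
so gcd(1162, 276) = 2.
2 divides -328, so solutions exist.
Back-substitute for Bézout coefficients:
  2 = 44 - 3·14
  ... = 276·(80) + 1162·(-19)
Scale by -328/2 = -164: (p₀, q₀) = (-13120, 3116).
General solution: p = -13120 + 581t, q = 3116 - 138t for integer t.
p ≥ 0: smallest is -13120 mod 581 = 243 (at t = 23), with q = -58.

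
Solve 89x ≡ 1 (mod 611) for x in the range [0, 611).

357

gcd(611, 89) = 1  (611 = 6×89 + 77, 89 = 1×77 + 12, 77 = 6×12 + 5, 12 = 2×5 + 2, 5 = 2×2 + 1, 2 = 2×1).
Back-substituting, 89×(-254) + 611×(37) = 1.
So 89×-254 ≡ 1 (mod 611), and -254 mod 611 = 357.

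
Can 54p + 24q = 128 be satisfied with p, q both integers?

gcd(54, 24) = 6  (54 = 2·24 + 6, 24 = 4·6).
6 does not divide 128 (remainder 2), so no integer solutions.

no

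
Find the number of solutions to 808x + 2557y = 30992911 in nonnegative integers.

gcd(2557, 808) = 1  (2557 = 3×808 + 133, 808 = 6×133 + 10, 133 = 13×10 + 3, 10 = 3×3 + 1, 3 = 3×1).
Back-substituting, 808×(769) + 2557×(-243) = 1.
Scale by 30992911: one solution is (23833548559, -7531277373). Reduce x mod 2557: (2145, 11443).
General: x = 2145 + 2557t, y = 11443 - 808t.
x ≥ 0 ⇒ t ≥ 0; y ≥ 0 ⇒ t ≤ 14. So t ∈ [0, 14]: 15 solutions.

15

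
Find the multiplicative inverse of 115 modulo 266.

gcd(266, 115) = 1.
By Bézout, 115*(-37) + 266*(16) = 1.
So 115*-37 ≡ 1 (mod 266), and -37 mod 266 = 229.

229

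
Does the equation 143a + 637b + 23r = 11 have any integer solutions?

yes

gcd(637, 143):
  637 = 4·143 + 65
  143 = 2·65 + 13
  65 = 5·13
so gcd(637, 143) = 13.
gcd(13, 23) = 1.
1 divides 11, so integer solutions exist.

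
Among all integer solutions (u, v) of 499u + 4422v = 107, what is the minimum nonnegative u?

3731

gcd(4422, 499):
  4422 = 8*499 + 430
  499 = 1*430 + 69
  430 = 6*69 + 16
  69 = 4*16 + 5
  16 = 3*5 + 1
  5 = 5*1
so gcd(4422, 499) = 1.
1 divides 107, so solutions exist.
Back-substitute for Bézout coefficients:
  1 = 16 - 3*5
  ... = 499*(-833) + 4422*(94)
Scale by 107/1 = 107: (u₀, v₀) = (-89131, 10058).
General solution: u = -89131 + 4422t, v = 10058 - 499t for integer t.
u ≥ 0: smallest is -89131 mod 4422 = 3731 (at t = 21), with v = -421.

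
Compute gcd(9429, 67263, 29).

gcd(67263, 9429) = 21  (67263 = 7×9429 + 1260, 9429 = 7×1260 + 609, 1260 = 2×609 + 42, 609 = 14×42 + 21, 42 = 2×21).
gcd(21, 29) = 1.

1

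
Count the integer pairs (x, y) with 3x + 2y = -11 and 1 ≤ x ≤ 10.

gcd(3, 2):
  3 = 1*2 + 1
  2 = 2*1
so gcd(3, 2) = 1.
Back-substitute for Bézout coefficients:
  1 = 3 - 1*2
  ... = 3*(1) + 2*(-1)
Scale by -11: particular solution (-11, 11); reduce x mod 2: (1, -7).
General solution: x = 1 + 2t, y = -7 - 3t for integer t.
1 ≤ 1 + 2t ≤ 10 gives t ∈ [0, 4], which is 5 values.

5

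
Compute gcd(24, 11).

gcd(24, 11):
  24 = 2×11 + 2
  11 = 5×2 + 1
  2 = 2×1
so gcd(24, 11) = 1.

1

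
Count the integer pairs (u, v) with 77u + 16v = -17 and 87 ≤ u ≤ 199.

gcd(77, 16) = 1  (77 = 4×16 + 13, 16 = 1×13 + 3, 13 = 4×3 + 1, 3 = 3×1).
Back-substituting, 77×(5) + 16×(-24) = 1.
Scale by -17: particular solution (-85, 408); reduce u mod 16: (11, -54).
General solution: u = 11 + 16t, v = -54 - 77t for integer t.
87 ≤ 11 + 16t ≤ 199 gives t ∈ [5, 11], which is 7 values.

7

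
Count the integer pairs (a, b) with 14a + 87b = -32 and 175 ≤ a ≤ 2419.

26

gcd(87, 14) = 1  (87 = 6·14 + 3, 14 = 4·3 + 2, 3 = 1·2 + 1, 2 = 2·1).
Back-substituting, 14·(-31) + 87·(5) = 1.
Scale by -32: particular solution (992, -160); reduce a mod 87: (35, -6).
General solution: a = 35 + 87t, b = -6 - 14t for integer t.
175 ≤ 35 + 87t ≤ 2419 gives t ∈ [2, 27], which is 26 values.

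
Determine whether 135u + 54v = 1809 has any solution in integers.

gcd(135, 54) = 27  (135 = 2*54 + 27, 54 = 2*27).
27 divides 1809, so integer solutions exist.

yes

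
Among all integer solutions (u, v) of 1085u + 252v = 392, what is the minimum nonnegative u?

28

gcd(1085, 252):
  1085 = 4*252 + 77
  252 = 3*77 + 21
  77 = 3*21 + 14
  21 = 1*14 + 7
  14 = 2*7
so gcd(1085, 252) = 7.
7 divides 392, so solutions exist.
Back-substitute for Bézout coefficients:
  7 = 21 - 1*14
  ... = 1085*(-13) + 252*(56)
Scale by 392/7 = 56: (u₀, v₀) = (-728, 3136).
General solution: u = -728 + 36t, v = 3136 - 155t for integer t.
u ≥ 0: smallest is -728 mod 36 = 28 (at t = 21), with v = -119.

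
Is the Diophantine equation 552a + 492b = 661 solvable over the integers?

gcd(552, 492) = 12  (552 = 1·492 + 60, 492 = 8·60 + 12, 60 = 5·12).
12 does not divide 661 (remainder 1), so no integer solutions.

no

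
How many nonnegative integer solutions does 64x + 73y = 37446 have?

gcd(73, 64) = 1.
By Bézout, 64×(8) + 73×(-7) = 1.
One solution: (49, 470).
General: x = 49 + 73t, y = 470 - 64t.
x ≥ 0 ⇒ t ≥ 0; y ≥ 0 ⇒ t ≤ 7. So t ∈ [0, 7]: 8 solutions.

8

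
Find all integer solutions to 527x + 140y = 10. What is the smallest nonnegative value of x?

110

gcd(527, 140):
  527 = 3*140 + 107
  140 = 1*107 + 33
  107 = 3*33 + 8
  33 = 4*8 + 1
  8 = 8*1
so gcd(527, 140) = 1.
1 divides 10, so solutions exist.
Back-substitute for Bézout coefficients:
  1 = 33 - 4*8
  ... = 527*(-17) + 140*(64)
Scale by 10/1 = 10: (x₀, y₀) = (-170, 640).
General solution: x = -170 + 140t, y = 640 - 527t for integer t.
x ≥ 0: smallest is -170 mod 140 = 110 (at t = 2), with y = -414.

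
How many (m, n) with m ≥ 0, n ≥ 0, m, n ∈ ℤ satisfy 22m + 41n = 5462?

6

gcd(41, 22):
  41 = 1·22 + 19
  22 = 1·19 + 3
  19 = 6·3 + 1
  3 = 3·1
so gcd(41, 22) = 1.
Back-substitute for Bézout coefficients:
  1 = 19 - 6·3
  ... = 22·(-13) + 41·(7)
Scale by 5462: one solution is (-71006, 38234). Reduce m mod 41: (6, 130).
General: m = 6 + 41t, n = 130 - 22t.
m ≥ 0 ⇒ t ≥ 0; n ≥ 0 ⇒ t ≤ 5. So t ∈ [0, 5]: 6 solutions.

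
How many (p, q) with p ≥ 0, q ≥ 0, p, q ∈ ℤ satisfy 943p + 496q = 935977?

gcd(943, 496):
  943 = 1*496 + 447
  496 = 1*447 + 49
  447 = 9*49 + 6
  49 = 8*6 + 1
  6 = 6*1
so gcd(943, 496) = 1.
Back-substitute for Bézout coefficients:
  1 = 49 - 8*6
  ... = 943*(-81) + 496*(154)
Scale by 935977: one solution is (-75814137, 144140458). Reduce p mod 496: (455, 1022).
General: p = 455 + 496t, q = 1022 - 943t.
p ≥ 0 ⇒ t ≥ 0; q ≥ 0 ⇒ t ≤ 1. So t ∈ [0, 1]: 2 solutions.

2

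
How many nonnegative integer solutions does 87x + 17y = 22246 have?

15

gcd(87, 17) = 1  (87 = 5*17 + 2, 17 = 8*2 + 1, 2 = 2*1).
Back-substituting, 87*(-8) + 17*(41) = 1.
Scale by 22246: one solution is (-177968, 912086). Reduce x mod 17: (5, 1283).
General: x = 5 + 17t, y = 1283 - 87t.
x ≥ 0 ⇒ t ≥ 0; y ≥ 0 ⇒ t ≤ 14. So t ∈ [0, 14]: 15 solutions.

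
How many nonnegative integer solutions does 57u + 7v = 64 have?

1

gcd(57, 7) = 1  (57 = 8*7 + 1, 7 = 7*1).
Back-substituting, 57*(1) + 7*(-8) = 1.
Scale by 64: one solution is (64, -512). Reduce u mod 7: (1, 1).
General: u = 1 + 7t, v = 1 - 57t.
u ≥ 0 ⇒ t ≥ 0; v ≥ 0 ⇒ t ≤ 0. So t ∈ [0, 0]: 1 solution.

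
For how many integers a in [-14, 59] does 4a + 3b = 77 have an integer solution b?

25

gcd(4, 3) = 1.
By Bézout, 4*(1) + 3*(-1) = 1.
Particular solution: (2, 23).
General solution: a = 2 + 3t, b = 23 - 4t for integer t.
-14 ≤ 2 + 3t ≤ 59 gives t ∈ [-5, 19], which is 25 values.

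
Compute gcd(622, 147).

gcd(622, 147):
  622 = 4×147 + 34
  147 = 4×34 + 11
  34 = 3×11 + 1
  11 = 11×1
so gcd(622, 147) = 1.

1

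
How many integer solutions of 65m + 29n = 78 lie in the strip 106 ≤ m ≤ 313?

7

gcd(65, 29) = 1  (65 = 2*29 + 7, 29 = 4*7 + 1, 7 = 7*1).
Back-substituting, 65*(-4) + 29*(9) = 1.
Scale by 78: particular solution (-312, 702); reduce m mod 29: (7, -13).
General solution: m = 7 + 29t, n = -13 - 65t for integer t.
106 ≤ 7 + 29t ≤ 313 gives t ∈ [4, 10], which is 7 values.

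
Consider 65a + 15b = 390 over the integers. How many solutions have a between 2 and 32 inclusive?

10

gcd(65, 15):
  65 = 4×15 + 5
  15 = 3×5
so gcd(65, 15) = 5.
Back-substitute for Bézout coefficients:
  5 = 65 - 4×15
  ... = 65×(1) + 15×(-4)
Scale by 78: particular solution (78, -312); reduce a mod 3: (0, 26).
General solution: a = 0 + 3t, b = 26 - 13t for integer t.
2 ≤ 0 + 3t ≤ 32 gives t ∈ [1, 10], which is 10 values.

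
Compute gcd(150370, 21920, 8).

gcd(150370, 21920) = 10.
gcd(10, 8) = 2.

2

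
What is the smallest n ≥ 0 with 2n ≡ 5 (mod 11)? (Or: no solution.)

gcd(11, 2) = 1.
1 divides 5, so solutions exist.
By Bézout, 2*(-5) + 11*(1) = 1.
So 2*(-5) ≡ 1 (mod 11); multiply by 5: n ≡ -25 (mod 11).
Smallest nonnegative: n = -25 mod 11 = 8.

8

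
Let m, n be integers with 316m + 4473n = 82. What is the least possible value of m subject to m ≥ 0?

2350

gcd(4473, 316) = 1  (4473 = 14·316 + 49, 316 = 6·49 + 22, 49 = 2·22 + 5, 22 = 4·5 + 2, 5 = 2·2 + 1, 2 = 2·1).
1 divides 82, so solutions exist.
Back-substituting, 316·(-1826) + 4473·(129) = 1.
Scale by 82/1 = 82: (m₀, n₀) = (-149732, 10578).
General solution: m = -149732 + 4473t, n = 10578 - 316t for integer t.
m ≥ 0: smallest is -149732 mod 4473 = 2350 (at t = 34), with n = -166.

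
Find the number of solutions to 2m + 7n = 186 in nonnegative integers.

gcd(7, 2) = 1.
By Bézout, 2*(-3) + 7*(1) = 1.
One solution: (2, 26).
General: m = 2 + 7t, n = 26 - 2t.
m ≥ 0 ⇒ t ≥ 0; n ≥ 0 ⇒ t ≤ 13. So t ∈ [0, 13]: 14 solutions.

14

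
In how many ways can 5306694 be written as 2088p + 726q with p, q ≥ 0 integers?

gcd(2088, 726):
  2088 = 2×726 + 636
  726 = 1×636 + 90
  636 = 7×90 + 6
  90 = 15×6
so gcd(2088, 726) = 6.
Back-substitute for Bézout coefficients:
  6 = 636 - 7×90
  ... = 2088×(8) + 726×(-23)
Scale by 884449: one solution is (7075592, -20342327). Reduce p mod 121: (117, 6973).
General: p = 117 + 121t, q = 6973 - 348t.
p ≥ 0 ⇒ t ≥ 0; q ≥ 0 ⇒ t ≤ 20. So t ∈ [0, 20]: 21 solutions.

21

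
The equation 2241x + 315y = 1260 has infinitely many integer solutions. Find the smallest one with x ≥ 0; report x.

gcd(2241, 315):
  2241 = 7·315 + 36
  315 = 8·36 + 27
  36 = 1·27 + 9
  27 = 3·9
so gcd(2241, 315) = 9.
9 divides 1260, so solutions exist.
Back-substitute for Bézout coefficients:
  9 = 36 - 1·27
  ... = 2241·(9) + 315·(-64)
Scale by 1260/9 = 140: (x₀, y₀) = (1260, -8960).
General solution: x = 1260 + 35t, y = -8960 - 249t for integer t.
x ≥ 0: smallest is 1260 mod 35 = 0 (at t = -36), with y = 4.

0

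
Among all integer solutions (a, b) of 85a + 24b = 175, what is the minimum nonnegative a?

19

gcd(85, 24):
  85 = 3·24 + 13
  24 = 1·13 + 11
  13 = 1·11 + 2
  11 = 5·2 + 1
  2 = 2·1
so gcd(85, 24) = 1.
1 divides 175, so solutions exist.
Back-substitute for Bézout coefficients:
  1 = 11 - 5·2
  ... = 85·(-11) + 24·(39)
Scale by 175/1 = 175: (a₀, b₀) = (-1925, 6825).
General solution: a = -1925 + 24t, b = 6825 - 85t for integer t.
a ≥ 0: smallest is -1925 mod 24 = 19 (at t = 81), with b = -60.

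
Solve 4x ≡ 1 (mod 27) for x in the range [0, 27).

7

gcd(27, 4):
  27 = 6·4 + 3
  4 = 1·3 + 1
  3 = 3·1
so gcd(27, 4) = 1.
Back-substitute for Bézout coefficients:
  1 = 4 - 1·3
  ... = 4·(7) + 27·(-1)
So 4·7 ≡ 1 (mod 27), and 7 mod 27 = 7.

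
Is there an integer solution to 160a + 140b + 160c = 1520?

gcd(160, 140):
  160 = 1*140 + 20
  140 = 7*20
so gcd(160, 140) = 20.
gcd(20, 160) = 20.
20 divides 1520, so integer solutions exist.

yes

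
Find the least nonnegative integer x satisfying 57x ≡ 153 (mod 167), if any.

73

gcd(167, 57):
  167 = 2*57 + 53
  57 = 1*53 + 4
  53 = 13*4 + 1
  4 = 4*1
so gcd(167, 57) = 1.
1 divides 153, so solutions exist.
Back-substitute for Bézout coefficients:
  1 = 53 - 13*4
  ... = 57*(-41) + 167*(14)
So 57*(-41) ≡ 1 (mod 167); multiply by 153: x ≡ -6273 (mod 167).
Smallest nonnegative: x = -6273 mod 167 = 73.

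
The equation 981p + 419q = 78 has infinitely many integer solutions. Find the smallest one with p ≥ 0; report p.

191

gcd(981, 419):
  981 = 2·419 + 143
  419 = 2·143 + 133
  143 = 1·133 + 10
  133 = 13·10 + 3
  10 = 3·3 + 1
  3 = 3·1
so gcd(981, 419) = 1.
1 divides 78, so solutions exist.
Back-substitute for Bézout coefficients:
  1 = 10 - 3·3
  ... = 981·(126) + 419·(-295)
Scale by 78/1 = 78: (p₀, q₀) = (9828, -23010).
General solution: p = 9828 + 419t, q = -23010 - 981t for integer t.
p ≥ 0: smallest is 9828 mod 419 = 191 (at t = -23), with q = -447.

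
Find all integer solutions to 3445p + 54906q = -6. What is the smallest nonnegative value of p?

gcd(54906, 3445):
  54906 = 15·3445 + 3231
  3445 = 1·3231 + 214
  3231 = 15·214 + 21
  214 = 10·21 + 4
  21 = 5·4 + 1
  4 = 4·1
so gcd(54906, 3445) = 1.
1 divides -6, so solutions exist.
Back-substitute for Bézout coefficients:
  1 = 21 - 5·4
  ... = 3445·(-13085) + 54906·(821)
Scale by -6/1 = -6: (p₀, q₀) = (78510, -4926).
General solution: p = 78510 + 54906t, q = -4926 - 3445t for integer t.
p ≥ 0: smallest is 78510 mod 54906 = 23604 (at t = -1), with q = -1481.

23604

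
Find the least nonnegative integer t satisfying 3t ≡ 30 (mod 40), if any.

10

gcd(40, 3) = 1  (40 = 13·3 + 1, 3 = 3·1).
1 divides 30, so solutions exist.
Back-substituting, 3·(-13) + 40·(1) = 1.
So 3·(-13) ≡ 1 (mod 40); multiply by 30: t ≡ -390 (mod 40).
Smallest nonnegative: t = -390 mod 40 = 10.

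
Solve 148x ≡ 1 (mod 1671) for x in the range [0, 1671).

gcd(1671, 148) = 1  (1671 = 11·148 + 43, 148 = 3·43 + 19, 43 = 2·19 + 5, 19 = 3·5 + 4, 5 = 1·4 + 1, 4 = 4·1).
Back-substituting, 148·(-350) + 1671·(31) = 1.
So 148·-350 ≡ 1 (mod 1671), and -350 mod 1671 = 1321.

1321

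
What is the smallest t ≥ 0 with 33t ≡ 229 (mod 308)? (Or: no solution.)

gcd(308, 33) = 11  (308 = 9×33 + 11, 33 = 3×11).
11 does not divide 229, so the congruence has no solution.

no solution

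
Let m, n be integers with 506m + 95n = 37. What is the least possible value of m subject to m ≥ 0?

87

gcd(506, 95) = 1  (506 = 5×95 + 31, 95 = 3×31 + 2, 31 = 15×2 + 1, 2 = 2×1).
1 divides 37, so solutions exist.
Back-substituting, 506×(46) + 95×(-245) = 1.
Scale by 37/1 = 37: (m₀, n₀) = (1702, -9065).
General solution: m = 1702 + 95t, n = -9065 - 506t for integer t.
m ≥ 0: smallest is 1702 mod 95 = 87 (at t = -17), with n = -463.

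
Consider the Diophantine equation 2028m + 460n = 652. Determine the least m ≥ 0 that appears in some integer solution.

gcd(2028, 460):
  2028 = 4·460 + 188
  460 = 2·188 + 84
  188 = 2·84 + 20
  84 = 4·20 + 4
  20 = 5·4
so gcd(2028, 460) = 4.
4 divides 652, so solutions exist.
Back-substitute for Bézout coefficients:
  4 = 84 - 4·20
  ... = 2028·(-22) + 460·(97)
Scale by 652/4 = 163: (m₀, n₀) = (-3586, 15811).
General solution: m = -3586 + 115t, n = 15811 - 507t for integer t.
m ≥ 0: smallest is -3586 mod 115 = 94 (at t = 32), with n = -413.

94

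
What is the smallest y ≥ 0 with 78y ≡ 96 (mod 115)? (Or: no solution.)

72

gcd(115, 78):
  115 = 1×78 + 37
  78 = 2×37 + 4
  37 = 9×4 + 1
  4 = 4×1
so gcd(115, 78) = 1.
1 divides 96, so solutions exist.
Back-substitute for Bézout coefficients:
  1 = 37 - 9×4
  ... = 78×(-28) + 115×(19)
So 78×(-28) ≡ 1 (mod 115); multiply by 96: y ≡ -2688 (mod 115).
Smallest nonnegative: y = -2688 mod 115 = 72.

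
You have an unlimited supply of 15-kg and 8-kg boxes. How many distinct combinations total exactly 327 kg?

3

Need nonnegative integers with 15j + 8k = 327.
gcd(15, 8) = 1, and 15·(-1) + 8·(2) = 1.
So (j₀, k₀) = (-327, 654); general j = -327 + 8t, k = 654 - 15t.
j ≥ 0 ⇒ t ≥ 41; k ≥ 0 ⇒ t ≤ 43. That's 3 values of t.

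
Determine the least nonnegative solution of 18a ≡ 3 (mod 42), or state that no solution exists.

no solution

gcd(42, 18) = 6  (42 = 2×18 + 6, 18 = 3×6).
6 does not divide 3, so the congruence has no solution.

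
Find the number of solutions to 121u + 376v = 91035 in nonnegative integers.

2

gcd(376, 121) = 1.
By Bézout, 121×(-87) + 376×(28) = 1.
One solution: (19, 236).
General: u = 19 + 376t, v = 236 - 121t.
u ≥ 0 ⇒ t ≥ 0; v ≥ 0 ⇒ t ≤ 1. So t ∈ [0, 1]: 2 solutions.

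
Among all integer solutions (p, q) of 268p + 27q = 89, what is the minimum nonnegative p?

23

gcd(268, 27):
  268 = 9·27 + 25
  27 = 1·25 + 2
  25 = 12·2 + 1
  2 = 2·1
so gcd(268, 27) = 1.
1 divides 89, so solutions exist.
Back-substitute for Bézout coefficients:
  1 = 25 - 12·2
  ... = 268·(13) + 27·(-129)
Scale by 89/1 = 89: (p₀, q₀) = (1157, -11481).
General solution: p = 1157 + 27t, q = -11481 - 268t for integer t.
p ≥ 0: smallest is 1157 mod 27 = 23 (at t = -42), with q = -225.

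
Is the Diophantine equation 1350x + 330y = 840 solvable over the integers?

gcd(1350, 330):
  1350 = 4*330 + 30
  330 = 11*30
so gcd(1350, 330) = 30.
30 divides 840, so integer solutions exist.

yes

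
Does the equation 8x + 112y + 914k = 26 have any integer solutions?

gcd(112, 8) = 8  (112 = 14·8).
gcd(8, 914) = 2.
2 divides 26, so integer solutions exist.

yes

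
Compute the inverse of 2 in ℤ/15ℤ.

gcd(15, 2) = 1.
By Bézout, 2×(-7) + 15×(1) = 1.
So 2×-7 ≡ 1 (mod 15), and -7 mod 15 = 8.

8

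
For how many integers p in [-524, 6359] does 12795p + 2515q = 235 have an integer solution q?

14

gcd(12795, 2515) = 5  (12795 = 5×2515 + 220, 2515 = 11×220 + 95, 220 = 2×95 + 30, 95 = 3×30 + 5, 30 = 6×5).
Back-substituting, 12795×(-80) + 2515×(407) = 5.
Scale by 47: particular solution (-3760, 19129); reduce p mod 503: (264, -1343).
General solution: p = 264 + 503t, q = -1343 - 2559t for integer t.
-524 ≤ 264 + 503t ≤ 6359 gives t ∈ [-1, 12], which is 14 values.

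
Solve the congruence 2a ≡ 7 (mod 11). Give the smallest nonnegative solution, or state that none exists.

gcd(11, 2) = 1  (11 = 5*2 + 1, 2 = 2*1).
1 divides 7, so solutions exist.
Back-substituting, 2*(-5) + 11*(1) = 1.
So 2*(-5) ≡ 1 (mod 11); multiply by 7: a ≡ -35 (mod 11).
Smallest nonnegative: a = -35 mod 11 = 9.

9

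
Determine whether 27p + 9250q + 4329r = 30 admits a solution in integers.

yes

gcd(9250, 27):
  9250 = 342·27 + 16
  27 = 1·16 + 11
  16 = 1·11 + 5
  11 = 2·5 + 1
  5 = 5·1
so gcd(9250, 27) = 1.
gcd(1, 4329) = 1.
1 divides 30, so integer solutions exist.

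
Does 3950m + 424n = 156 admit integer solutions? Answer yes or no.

gcd(3950, 424) = 2  (3950 = 9×424 + 134, 424 = 3×134 + 22, 134 = 6×22 + 2, 22 = 11×2).
2 divides 156, so integer solutions exist.

yes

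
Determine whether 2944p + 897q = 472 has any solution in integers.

no

gcd(2944, 897) = 23  (2944 = 3·897 + 253, 897 = 3·253 + 138, 253 = 1·138 + 115, 138 = 1·115 + 23, 115 = 5·23).
23 does not divide 472 (remainder 12), so no integer solutions.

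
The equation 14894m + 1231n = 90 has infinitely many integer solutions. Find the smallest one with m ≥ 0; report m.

gcd(14894, 1231) = 1  (14894 = 12·1231 + 122, 1231 = 10·122 + 11, 122 = 11·11 + 1, 11 = 11·1).
1 divides 90, so solutions exist.
Back-substituting, 14894·(111) + 1231·(-1343) = 1.
Scale by 90/1 = 90: (m₀, n₀) = (9990, -120870).
General solution: m = 9990 + 1231t, n = -120870 - 14894t for integer t.
m ≥ 0: smallest is 9990 mod 1231 = 142 (at t = -8), with n = -1718.

142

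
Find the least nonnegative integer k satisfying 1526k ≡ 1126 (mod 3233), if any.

577

gcd(3233, 1526) = 1.
1 divides 1126, so solutions exist.
By Bézout, 1526×(-1036) + 3233×(489) = 1.
So 1526×(-1036) ≡ 1 (mod 3233); multiply by 1126: k ≡ -1166536 (mod 3233).
Smallest nonnegative: k = -1166536 mod 3233 = 577.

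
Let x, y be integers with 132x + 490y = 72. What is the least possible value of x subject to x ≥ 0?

201

gcd(490, 132) = 2.
2 divides 72, so solutions exist.
By Bézout, 132·(26) + 490·(-7) = 2.
Scale by 72/2 = 36: (x₀, y₀) = (936, -252).
General solution: x = 936 + 245t, y = -252 - 66t for integer t.
x ≥ 0: smallest is 936 mod 245 = 201 (at t = -3), with y = -54.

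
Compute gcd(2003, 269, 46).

1

gcd(2003, 269) = 1  (2003 = 7×269 + 120, 269 = 2×120 + 29, 120 = 4×29 + 4, 29 = 7×4 + 1, 4 = 4×1).
gcd(1, 46) = 1.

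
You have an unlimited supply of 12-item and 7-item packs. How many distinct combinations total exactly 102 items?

Need nonnegative integers with 12j + 7k = 102.
gcd(12, 7) = 1, and 12·(3) + 7·(-5) = 1.
So (j₀, k₀) = (306, -510); general j = 306 + 7t, k = -510 - 12t.
j ≥ 0 ⇒ t ≥ -43; k ≥ 0 ⇒ t ≤ -43. That's 1 value of t.

1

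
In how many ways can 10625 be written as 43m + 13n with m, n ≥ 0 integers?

gcd(43, 13) = 1  (43 = 3·13 + 4, 13 = 3·4 + 1, 4 = 4·1).
Back-substituting, 43·(-3) + 13·(10) = 1.
Scale by 10625: one solution is (-31875, 106250). Reduce m mod 13: (1, 814).
General: m = 1 + 13t, n = 814 - 43t.
m ≥ 0 ⇒ t ≥ 0; n ≥ 0 ⇒ t ≤ 18. So t ∈ [0, 18]: 19 solutions.

19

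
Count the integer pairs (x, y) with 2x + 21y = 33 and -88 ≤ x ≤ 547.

gcd(21, 2):
  21 = 10*2 + 1
  2 = 2*1
so gcd(21, 2) = 1.
Back-substitute for Bézout coefficients:
  1 = 21 - 10*2
  ... = 2*(-10) + 21*(1)
Scale by 33: particular solution (-330, 33); reduce x mod 21: (6, 1).
General solution: x = 6 + 21t, y = 1 - 2t for integer t.
-88 ≤ 6 + 21t ≤ 547 gives t ∈ [-4, 25], which is 30 values.

30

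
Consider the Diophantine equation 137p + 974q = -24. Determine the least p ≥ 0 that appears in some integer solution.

gcd(974, 137):
  974 = 7×137 + 15
  137 = 9×15 + 2
  15 = 7×2 + 1
  2 = 2×1
so gcd(974, 137) = 1.
1 divides -24, so solutions exist.
Back-substitute for Bézout coefficients:
  1 = 15 - 7×2
  ... = 137×(-455) + 974×(64)
Scale by -24/1 = -24: (p₀, q₀) = (10920, -1536).
General solution: p = 10920 + 974t, q = -1536 - 137t for integer t.
p ≥ 0: smallest is 10920 mod 974 = 206 (at t = -11), with q = -29.

206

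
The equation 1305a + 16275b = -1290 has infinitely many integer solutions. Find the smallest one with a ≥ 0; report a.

gcd(16275, 1305) = 15.
15 divides -1290, so solutions exist.
By Bézout, 1305·(-212) + 16275·(17) = 15.
Scale by -1290/15 = -86: (a₀, b₀) = (18232, -1462).
General solution: a = 18232 + 1085t, b = -1462 - 87t for integer t.
a ≥ 0: smallest is 18232 mod 1085 = 872 (at t = -16), with b = -70.

872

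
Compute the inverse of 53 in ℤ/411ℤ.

380

gcd(411, 53):
  411 = 7·53 + 40
  53 = 1·40 + 13
  40 = 3·13 + 1
  13 = 13·1
so gcd(411, 53) = 1.
Back-substitute for Bézout coefficients:
  1 = 40 - 3·13
  ... = 53·(-31) + 411·(4)
So 53·-31 ≡ 1 (mod 411), and -31 mod 411 = 380.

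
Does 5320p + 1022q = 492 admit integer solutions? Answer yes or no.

gcd(5320, 1022) = 14  (5320 = 5×1022 + 210, 1022 = 4×210 + 182, 210 = 1×182 + 28, 182 = 6×28 + 14, 28 = 2×14).
14 does not divide 492 (remainder 2), so no integer solutions.

no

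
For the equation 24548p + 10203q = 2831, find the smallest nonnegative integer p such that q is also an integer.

gcd(24548, 10203) = 19.
19 divides 2831, so solutions exist.
By Bézout, 24548*(101) + 10203*(-243) = 19.
Scale by 2831/19 = 149: (p₀, q₀) = (15049, -36207).
General solution: p = 15049 + 537t, q = -36207 - 1292t for integer t.
p ≥ 0: smallest is 15049 mod 537 = 13 (at t = -28), with q = -31.

13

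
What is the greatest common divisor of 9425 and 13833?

gcd(13833, 9425) = 29  (13833 = 1·9425 + 4408, 9425 = 2·4408 + 609, 4408 = 7·609 + 145, 609 = 4·145 + 29, 145 = 5·29).

29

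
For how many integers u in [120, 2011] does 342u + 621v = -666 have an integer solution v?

27

gcd(621, 342) = 9.
By Bézout, 342·(20) + 621·(-11) = 9.
Particular solution: (38, -22).
General solution: u = 38 + 69t, v = -22 - 38t for integer t.
120 ≤ 38 + 69t ≤ 2011 gives t ∈ [2, 28], which is 27 values.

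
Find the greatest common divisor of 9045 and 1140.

15

gcd(9045, 1140) = 15  (9045 = 7×1140 + 1065, 1140 = 1×1065 + 75, 1065 = 14×75 + 15, 75 = 5×15).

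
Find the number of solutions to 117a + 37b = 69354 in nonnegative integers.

gcd(117, 37):
  117 = 3×37 + 6
  37 = 6×6 + 1
  6 = 6×1
so gcd(117, 37) = 1.
Back-substitute for Bézout coefficients:
  1 = 37 - 6×6
  ... = 117×(-6) + 37×(19)
Scale by 69354: one solution is (-416124, 1317726). Reduce a mod 37: (15, 1827).
General: a = 15 + 37t, b = 1827 - 117t.
a ≥ 0 ⇒ t ≥ 0; b ≥ 0 ⇒ t ≤ 15. So t ∈ [0, 15]: 16 solutions.

16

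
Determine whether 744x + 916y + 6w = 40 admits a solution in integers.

gcd(916, 744) = 4.
gcd(4, 6) = 2.
2 divides 40, so integer solutions exist.

yes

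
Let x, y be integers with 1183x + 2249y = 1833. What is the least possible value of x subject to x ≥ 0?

gcd(2249, 1183) = 13  (2249 = 1·1183 + 1066, 1183 = 1·1066 + 117, 1066 = 9·117 + 13, 117 = 9·13).
13 divides 1833, so solutions exist.
Back-substituting, 1183·(-19) + 2249·(10) = 13.
Scale by 1833/13 = 141: (x₀, y₀) = (-2679, 1410).
General solution: x = -2679 + 173t, y = 1410 - 91t for integer t.
x ≥ 0: smallest is -2679 mod 173 = 89 (at t = 16), with y = -46.

89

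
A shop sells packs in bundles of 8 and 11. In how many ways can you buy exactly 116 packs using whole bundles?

Need nonnegative integers with 8j + 11k = 116.
gcd(8, 11) = 1, and 8·(-4) + 11·(3) = 1.
So (j₀, k₀) = (-464, 348); general j = -464 + 11t, k = 348 - 8t.
j ≥ 0 ⇒ t ≥ 43; k ≥ 0 ⇒ t ≤ 43. That's 1 value of t.

1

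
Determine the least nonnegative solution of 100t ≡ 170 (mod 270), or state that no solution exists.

gcd(270, 100) = 10.
10 divides 170, so solutions exist.
By Bézout, 100*(-8) + 270*(3) = 10.
So 100*(-8) ≡ 10 (mod 270); multiply by 17: t ≡ -136 (mod 27).
Smallest nonnegative: t = -136 mod 27 = 26.

26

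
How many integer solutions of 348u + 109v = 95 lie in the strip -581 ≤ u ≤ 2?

5

gcd(348, 109) = 1  (348 = 3×109 + 21, 109 = 5×21 + 4, 21 = 5×4 + 1, 4 = 4×1).
Back-substituting, 348×(26) + 109×(-83) = 1.
Scale by 95: particular solution (2470, -7885); reduce u mod 109: (72, -229).
General solution: u = 72 + 109t, v = -229 - 348t for integer t.
-581 ≤ 72 + 109t ≤ 2 gives t ∈ [-5, -1], which is 5 values.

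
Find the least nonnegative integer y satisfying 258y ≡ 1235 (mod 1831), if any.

1119

gcd(1831, 258):
  1831 = 7*258 + 25
  258 = 10*25 + 8
  25 = 3*8 + 1
  8 = 8*1
so gcd(1831, 258) = 1.
1 divides 1235, so solutions exist.
Back-substitute for Bézout coefficients:
  1 = 25 - 3*8
  ... = 258*(-220) + 1831*(31)
So 258*(-220) ≡ 1 (mod 1831); multiply by 1235: y ≡ -271700 (mod 1831).
Smallest nonnegative: y = -271700 mod 1831 = 1119.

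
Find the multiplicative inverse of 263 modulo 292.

151

gcd(292, 263):
  292 = 1×263 + 29
  263 = 9×29 + 2
  29 = 14×2 + 1
  2 = 2×1
so gcd(292, 263) = 1.
Back-substitute for Bézout coefficients:
  1 = 29 - 14×2
  ... = 263×(-141) + 292×(127)
So 263×-141 ≡ 1 (mod 292), and -141 mod 292 = 151.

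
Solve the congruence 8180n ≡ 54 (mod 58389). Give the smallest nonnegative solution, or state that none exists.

7809

gcd(58389, 8180):
  58389 = 7·8180 + 1129
  8180 = 7·1129 + 277
  1129 = 4·277 + 21
  277 = 13·21 + 4
  21 = 5·4 + 1
  4 = 4·1
so gcd(58389, 8180) = 1.
1 divides 54, so solutions exist.
Back-substitute for Bézout coefficients:
  1 = 21 - 5·4
  ... = 8180·(-13912) + 58389·(1949)
So 8180·(-13912) ≡ 1 (mod 58389); multiply by 54: n ≡ -751248 (mod 58389).
Smallest nonnegative: n = -751248 mod 58389 = 7809.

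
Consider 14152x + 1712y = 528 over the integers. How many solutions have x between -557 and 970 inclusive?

gcd(14152, 1712) = 8  (14152 = 8·1712 + 456, 1712 = 3·456 + 344, 456 = 1·344 + 112, 344 = 3·112 + 8, 112 = 14·8).
Back-substituting, 14152·(-15) + 1712·(124) = 8.
Scale by 66: particular solution (-990, 8184); reduce x mod 214: (80, -661).
General solution: x = 80 + 214t, y = -661 - 1769t for integer t.
-557 ≤ 80 + 214t ≤ 970 gives t ∈ [-2, 4], which is 7 values.

7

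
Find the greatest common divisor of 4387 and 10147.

gcd(10147, 4387):
  10147 = 2*4387 + 1373
  4387 = 3*1373 + 268
  1373 = 5*268 + 33
  268 = 8*33 + 4
  33 = 8*4 + 1
  4 = 4*1
so gcd(10147, 4387) = 1.

1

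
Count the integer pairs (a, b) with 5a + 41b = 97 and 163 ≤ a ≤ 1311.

gcd(41, 5):
  41 = 8*5 + 1
  5 = 5*1
so gcd(41, 5) = 1.
Back-substitute for Bézout coefficients:
  1 = 41 - 8*5
  ... = 5*(-8) + 41*(1)
Scale by 97: particular solution (-776, 97); reduce a mod 41: (3, 2).
General solution: a = 3 + 41t, b = 2 - 5t for integer t.
163 ≤ 3 + 41t ≤ 1311 gives t ∈ [4, 31], which is 28 values.

28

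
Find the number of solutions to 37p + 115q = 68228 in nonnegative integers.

gcd(115, 37) = 1  (115 = 3*37 + 4, 37 = 9*4 + 1, 4 = 4*1).
Back-substituting, 37*(28) + 115*(-9) = 1.
Scale by 68228: one solution is (1910384, -614052). Reduce p mod 115: (4, 592).
General: p = 4 + 115t, q = 592 - 37t.
p ≥ 0 ⇒ t ≥ 0; q ≥ 0 ⇒ t ≤ 16. So t ∈ [0, 16]: 17 solutions.

17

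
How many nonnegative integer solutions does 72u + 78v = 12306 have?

gcd(78, 72) = 6.
By Bézout, 72×(-1) + 78×(1) = 6.
One solution: (3, 155).
General: u = 3 + 13t, v = 155 - 12t.
u ≥ 0 ⇒ t ≥ 0; v ≥ 0 ⇒ t ≤ 12. So t ∈ [0, 12]: 13 solutions.

13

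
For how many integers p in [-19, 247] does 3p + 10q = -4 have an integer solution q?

27

gcd(10, 3) = 1.
By Bézout, 3×(-3) + 10×(1) = 1.
Particular solution: (2, -1).
General solution: p = 2 + 10t, q = -1 - 3t for integer t.
-19 ≤ 2 + 10t ≤ 247 gives t ∈ [-2, 24], which is 27 values.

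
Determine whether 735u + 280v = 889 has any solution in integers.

gcd(735, 280) = 35  (735 = 2×280 + 175, 280 = 1×175 + 105, 175 = 1×105 + 70, 105 = 1×70 + 35, 70 = 2×35).
35 does not divide 889 (remainder 14), so no integer solutions.

no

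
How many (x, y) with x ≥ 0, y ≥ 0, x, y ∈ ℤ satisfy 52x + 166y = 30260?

gcd(166, 52):
  166 = 3·52 + 10
  52 = 5·10 + 2
  10 = 5·2
so gcd(166, 52) = 2.
Back-substitute for Bézout coefficients:
  2 = 52 - 5·10
  ... = 52·(16) + 166·(-5)
Scale by 15130: one solution is (242080, -75650). Reduce x mod 83: (52, 166).
General: x = 52 + 83t, y = 166 - 26t.
x ≥ 0 ⇒ t ≥ 0; y ≥ 0 ⇒ t ≤ 6. So t ∈ [0, 6]: 7 solutions.

7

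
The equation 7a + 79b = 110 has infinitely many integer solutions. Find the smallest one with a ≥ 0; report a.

27

gcd(79, 7) = 1.
1 divides 110, so solutions exist.
By Bézout, 7*(34) + 79*(-3) = 1.
Scale by 110/1 = 110: (a₀, b₀) = (3740, -330).
General solution: a = 3740 + 79t, b = -330 - 7t for integer t.
a ≥ 0: smallest is 3740 mod 79 = 27 (at t = -47), with b = -1.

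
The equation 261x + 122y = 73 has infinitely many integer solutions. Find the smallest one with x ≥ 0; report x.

gcd(261, 122) = 1  (261 = 2×122 + 17, 122 = 7×17 + 3, 17 = 5×3 + 2, 3 = 1×2 + 1, 2 = 2×1).
1 divides 73, so solutions exist.
Back-substituting, 261×(-43) + 122×(92) = 1.
Scale by 73/1 = 73: (x₀, y₀) = (-3139, 6716).
General solution: x = -3139 + 122t, y = 6716 - 261t for integer t.
x ≥ 0: smallest is -3139 mod 122 = 33 (at t = 26), with y = -70.

33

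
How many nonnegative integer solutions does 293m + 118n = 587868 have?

gcd(293, 118) = 1.
By Bézout, 293*(29) + 118*(-72) = 1.
One solution: (4, 4972).
General: m = 4 + 118t, n = 4972 - 293t.
m ≥ 0 ⇒ t ≥ 0; n ≥ 0 ⇒ t ≤ 16. So t ∈ [0, 16]: 17 solutions.

17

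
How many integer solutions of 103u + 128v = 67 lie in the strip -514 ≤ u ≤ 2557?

24

gcd(128, 103):
  128 = 1*103 + 25
  103 = 4*25 + 3
  25 = 8*3 + 1
  3 = 3*1
so gcd(128, 103) = 1.
Back-substitute for Bézout coefficients:
  1 = 25 - 8*3
  ... = 103*(-41) + 128*(33)
Scale by 67: particular solution (-2747, 2211); reduce u mod 128: (69, -55).
General solution: u = 69 + 128t, v = -55 - 103t for integer t.
-514 ≤ 69 + 128t ≤ 2557 gives t ∈ [-4, 19], which is 24 values.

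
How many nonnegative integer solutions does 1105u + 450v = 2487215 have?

gcd(1105, 450) = 5  (1105 = 2·450 + 205, 450 = 2·205 + 40, 205 = 5·40 + 5, 40 = 8·5).
Back-substituting, 1105·(11) + 450·(-27) = 5.
Scale by 497443: one solution is (5471873, -13430961). Reduce u mod 90: (53, 5397).
General: u = 53 + 90t, v = 5397 - 221t.
u ≥ 0 ⇒ t ≥ 0; v ≥ 0 ⇒ t ≤ 24. So t ∈ [0, 24]: 25 solutions.

25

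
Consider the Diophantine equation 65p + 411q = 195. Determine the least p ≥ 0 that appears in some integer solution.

gcd(411, 65) = 1.
1 divides 195, so solutions exist.
By Bézout, 65×(-196) + 411×(31) = 1.
Scale by 195/1 = 195: (p₀, q₀) = (-38220, 6045).
General solution: p = -38220 + 411t, q = 6045 - 65t for integer t.
p ≥ 0: smallest is -38220 mod 411 = 3 (at t = 93), with q = 0.

3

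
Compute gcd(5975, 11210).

5

gcd(11210, 5975):
  11210 = 1·5975 + 5235
  5975 = 1·5235 + 740
  5235 = 7·740 + 55
  740 = 13·55 + 25
  55 = 2·25 + 5
  25 = 5·5
so gcd(11210, 5975) = 5.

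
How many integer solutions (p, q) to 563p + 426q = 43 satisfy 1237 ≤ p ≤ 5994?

12

gcd(563, 426):
  563 = 1·426 + 137
  426 = 3·137 + 15
  137 = 9·15 + 2
  15 = 7·2 + 1
  2 = 2·1
so gcd(563, 426) = 1.
Back-substitute for Bézout coefficients:
  1 = 15 - 7·2
  ... = 563·(-199) + 426·(263)
Scale by 43: particular solution (-8557, 11309); reduce p mod 426: (389, -514).
General solution: p = 389 + 426t, q = -514 - 563t for integer t.
1237 ≤ 389 + 426t ≤ 5994 gives t ∈ [2, 13], which is 12 values.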